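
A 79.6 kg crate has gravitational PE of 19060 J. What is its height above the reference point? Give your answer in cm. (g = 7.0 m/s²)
h = PE/(mg) = 19060.0/(79.6·7.0) = 34.2067 m = 3421 cm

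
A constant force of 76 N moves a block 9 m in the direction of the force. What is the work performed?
W = F·d = (76)(9) = 684.0 J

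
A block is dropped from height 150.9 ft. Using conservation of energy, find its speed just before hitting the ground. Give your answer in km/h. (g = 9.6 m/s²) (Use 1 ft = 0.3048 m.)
Convert to SI: h = 45.9943 m
mgh = ½mv² ⇒ v = √(2gh) = √(2·9.6·45.9943) = 29.7168 m/s = 107.0 km/h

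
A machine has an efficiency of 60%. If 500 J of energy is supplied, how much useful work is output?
W_out = η·W_in = 0.6·500 = 300.0 J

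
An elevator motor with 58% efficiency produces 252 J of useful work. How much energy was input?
W_in = W_out/η = 252/0.58 = 434.5 J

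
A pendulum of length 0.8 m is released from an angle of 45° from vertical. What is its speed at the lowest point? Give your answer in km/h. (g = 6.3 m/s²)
h = L(1 − cosθ) = 0.8(1 − cos45°) = 0.234315 m
v = √(2gh) = √(2·6.3·0.234315) = 1.71824 m/s = 6.186 km/h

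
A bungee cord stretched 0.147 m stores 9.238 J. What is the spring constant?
k = 2·PE/x² = 2·9.238/(0.147)² = 855.0 N/m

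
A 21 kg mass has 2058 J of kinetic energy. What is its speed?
v = √(2·KE/m) = √(2·2058/21) = 14.0 m/s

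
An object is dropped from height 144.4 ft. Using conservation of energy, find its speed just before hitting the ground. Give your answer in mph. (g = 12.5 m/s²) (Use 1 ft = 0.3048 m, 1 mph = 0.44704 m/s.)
Convert to SI: h = 44.0131 m
mgh = ½mv² ⇒ v = √(2gh) = √(2·12.5·44.0131) = 33.1712 m/s = 74.2 mph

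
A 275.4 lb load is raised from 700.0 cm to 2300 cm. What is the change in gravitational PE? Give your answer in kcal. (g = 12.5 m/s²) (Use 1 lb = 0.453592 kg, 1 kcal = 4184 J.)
Convert to SI: m = 124.919 kg, Δh = 16.0 m
ΔPE = mgΔh = (124.919)(12.5)(16.0) = 24983.8 J = 5.971 kcal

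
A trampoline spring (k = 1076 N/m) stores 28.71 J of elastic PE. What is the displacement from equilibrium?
x = √(2·PE/k) = √(2·28.71/1076) = 0.231 m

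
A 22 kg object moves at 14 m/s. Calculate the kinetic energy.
KE = ½mv² = ½(22)(14)² = 2156.0 J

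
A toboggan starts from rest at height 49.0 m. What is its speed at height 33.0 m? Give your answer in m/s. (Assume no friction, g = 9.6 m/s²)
mgh₁ = mgh₂ + ½mv² ⇒ v = √(2g(h₁−h₂)) = √(2·9.6·16.0) = 17.53 m/s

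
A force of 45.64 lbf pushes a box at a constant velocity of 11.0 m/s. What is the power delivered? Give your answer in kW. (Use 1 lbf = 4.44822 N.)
Convert to SI: F = 203.017 N, v = 11.0 m/s
P = Fv = (203.017)(11.0) = 2233.18 W = 2.233 kW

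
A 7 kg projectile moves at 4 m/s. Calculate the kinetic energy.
KE = ½mv² = ½(7)(4)² = 56.0 J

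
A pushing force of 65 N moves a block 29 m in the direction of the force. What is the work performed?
W = F·d = (65)(29) = 1885 J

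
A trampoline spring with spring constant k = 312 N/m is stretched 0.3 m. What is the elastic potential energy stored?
PE = ½kx² = ½(312)(0.3)² = 14.04 J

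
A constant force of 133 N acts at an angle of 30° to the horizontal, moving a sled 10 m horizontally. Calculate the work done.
W = F·d·cosθ = (133)(10)cos(30°) = 1152 J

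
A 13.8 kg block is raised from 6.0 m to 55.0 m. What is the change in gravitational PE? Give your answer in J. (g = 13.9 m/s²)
ΔPE = mgΔh = (13.8)(13.9)(49.0) = 9399 J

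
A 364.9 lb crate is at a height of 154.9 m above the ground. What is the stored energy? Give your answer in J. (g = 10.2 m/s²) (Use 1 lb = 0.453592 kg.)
Convert to SI: m = 165.516 kg, h = 154.9 m
PE = mgh = (165.516)(10.2)(154.9) = 261500 J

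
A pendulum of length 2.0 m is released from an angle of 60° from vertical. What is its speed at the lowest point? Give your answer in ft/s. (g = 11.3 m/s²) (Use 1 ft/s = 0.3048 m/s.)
h = L(1 − cosθ) = 2.0(1 − cos60°) = 1.0 m
v = √(2gh) = √(2·11.3·1.0) = 4.75395 m/s = 15.6 ft/s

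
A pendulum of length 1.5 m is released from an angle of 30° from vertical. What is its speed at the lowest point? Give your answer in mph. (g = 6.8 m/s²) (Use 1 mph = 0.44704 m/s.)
h = L(1 − cosθ) = 1.5(1 − cos30°) = 0.200962 m
v = √(2gh) = √(2·6.8·0.200962) = 1.6532 m/s = 3.698 mph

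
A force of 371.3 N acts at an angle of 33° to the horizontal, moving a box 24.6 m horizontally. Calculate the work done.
W = F·d·cosθ = (371.3)(24.6)cos(33°) = 7660 J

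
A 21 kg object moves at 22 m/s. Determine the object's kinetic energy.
KE = ½mv² = ½(21)(22)² = 5082.0 J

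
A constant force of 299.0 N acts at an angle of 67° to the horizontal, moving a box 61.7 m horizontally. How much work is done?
W = F·d·cosθ = (299.0)(61.7)cos(67°) = 7208 J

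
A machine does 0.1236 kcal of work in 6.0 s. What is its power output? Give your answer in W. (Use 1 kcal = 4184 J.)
Convert to SI: W = 517.142 J, t = 6.0 s
P = W/t = 517.142/6.0 = 86.19 W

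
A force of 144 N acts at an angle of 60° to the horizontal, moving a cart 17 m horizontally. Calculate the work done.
W = F·d·cosθ = (144)(17)cos(60°) = 1224 J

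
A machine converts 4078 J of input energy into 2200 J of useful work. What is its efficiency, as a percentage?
η = W_out/W_in = 2200/4078 = 53.95%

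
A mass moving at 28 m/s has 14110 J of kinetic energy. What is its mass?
m = 2·KE/v² = 2·14110/(28)² = 35.99 kg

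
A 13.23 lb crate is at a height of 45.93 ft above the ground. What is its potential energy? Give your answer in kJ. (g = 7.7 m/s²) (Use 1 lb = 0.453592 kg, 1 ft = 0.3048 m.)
Convert to SI: m = 6.00102 kg, h = 13.9995 m
PE = mgh = (6.00102)(7.7)(13.9995) = 646.885 J = 0.6469 kJ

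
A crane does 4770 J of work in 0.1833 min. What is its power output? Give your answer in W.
Convert to SI: W = 4770.0 J, t = 10.998 s
P = W/t = 4770.0/10.998 = 433.7 W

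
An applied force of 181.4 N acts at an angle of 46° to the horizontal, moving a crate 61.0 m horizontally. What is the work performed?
W = F·d·cosθ = (181.4)(61.0)cos(46°) = 7687 J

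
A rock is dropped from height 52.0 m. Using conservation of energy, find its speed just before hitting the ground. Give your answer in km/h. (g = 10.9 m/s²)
mgh = ½mv² ⇒ v = √(2gh) = √(2·10.9·52.0) = 33.669 m/s = 121.2 km/h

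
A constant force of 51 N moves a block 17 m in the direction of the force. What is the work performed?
W = F·d = (51)(17) = 867.0 J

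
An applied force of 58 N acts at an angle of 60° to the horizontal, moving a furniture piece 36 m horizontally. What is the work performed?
W = F·d·cosθ = (58)(36)cos(60°) = 1044 J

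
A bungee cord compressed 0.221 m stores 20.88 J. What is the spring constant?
k = 2·PE/x² = 2·20.88/(0.221)² = 855.0 N/m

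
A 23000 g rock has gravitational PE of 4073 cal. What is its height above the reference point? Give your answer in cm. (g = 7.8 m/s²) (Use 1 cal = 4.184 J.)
Convert to SI: m = 23.0 kg, PE = 17041.4 J
h = PE/(mg) = 17041.4/(23.0·7.8) = 94.9913 m = 9499 cm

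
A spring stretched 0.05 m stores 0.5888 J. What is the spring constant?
k = 2·PE/x² = 2·0.5888/(0.05)² = 471.0 N/m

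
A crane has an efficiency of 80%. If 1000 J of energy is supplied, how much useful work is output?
W_out = η·W_in = 0.8·1000 = 800.0 J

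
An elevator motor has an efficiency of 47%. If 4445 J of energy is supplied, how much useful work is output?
W_out = η·W_in = 0.47·4445 = 2089.15 J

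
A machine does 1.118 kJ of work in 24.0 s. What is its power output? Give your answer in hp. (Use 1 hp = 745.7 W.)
Convert to SI: W = 1118.0 J, t = 24.0 s
P = W/t = 1118.0/24.0 = 46.5833 W = 0.06247 hp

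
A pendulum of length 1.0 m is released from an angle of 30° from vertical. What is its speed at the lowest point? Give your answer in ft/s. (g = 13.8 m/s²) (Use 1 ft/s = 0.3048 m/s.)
h = L(1 − cosθ) = 1.0(1 − cos30°) = 0.133975 m
v = √(2gh) = √(2·13.8·0.133975) = 1.92294 m/s = 6.309 ft/s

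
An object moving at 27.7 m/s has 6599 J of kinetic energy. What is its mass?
m = 2·KE/v² = 2·6599/(27.7)² = 17.2 kg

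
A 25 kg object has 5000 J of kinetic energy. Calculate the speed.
v = √(2·KE/m) = √(2·5000/25) = 20.0 m/s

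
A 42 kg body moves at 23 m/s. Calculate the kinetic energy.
KE = ½mv² = ½(42)(23)² = 11109.0 J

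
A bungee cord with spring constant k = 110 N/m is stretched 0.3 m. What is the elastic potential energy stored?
PE = ½kx² = ½(110)(0.3)² = 4.95 J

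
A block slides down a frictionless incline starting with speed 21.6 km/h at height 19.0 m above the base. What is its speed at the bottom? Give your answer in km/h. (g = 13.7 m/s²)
Convert to SI: v₀ = 6.0 m/s, h = 19.0 m
½mv₀² + mgh = ½mv² ⇒ v = √(v₀² + 2gh) = √(6.0² + 2·13.7·19.0) = 23.5924 m/s = 84.93 km/h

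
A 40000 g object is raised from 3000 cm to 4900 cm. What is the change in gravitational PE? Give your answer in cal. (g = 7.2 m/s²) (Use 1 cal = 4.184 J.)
Convert to SI: m = 40.0 kg, Δh = 19.0 m
ΔPE = mgΔh = (40.0)(7.2)(19.0) = 5472.0 J = 1308 cal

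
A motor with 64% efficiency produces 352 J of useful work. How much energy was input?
W_in = W_out/η = 352/0.64 = 550.0 J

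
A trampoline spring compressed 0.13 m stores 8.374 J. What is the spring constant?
k = 2·PE/x² = 2·8.374/(0.13)² = 991.0 N/m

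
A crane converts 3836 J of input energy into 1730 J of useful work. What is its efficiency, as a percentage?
η = W_out/W_in = 1730/3836 = 45.1%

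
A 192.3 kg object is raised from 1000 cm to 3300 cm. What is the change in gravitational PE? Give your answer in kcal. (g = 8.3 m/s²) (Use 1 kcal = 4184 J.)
Convert to SI: m = 192.3 kg, Δh = 23.0 m
ΔPE = mgΔh = (192.3)(8.3)(23.0) = 36710.1 J = 8.774 kcal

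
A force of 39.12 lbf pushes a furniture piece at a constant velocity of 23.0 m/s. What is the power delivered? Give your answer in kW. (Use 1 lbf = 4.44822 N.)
Convert to SI: F = 174.014 N, v = 23.0 m/s
P = Fv = (174.014)(23.0) = 4002.33 W = 4.002 kW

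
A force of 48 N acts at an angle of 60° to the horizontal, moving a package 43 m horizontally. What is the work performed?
W = F·d·cosθ = (48)(43)cos(60°) = 1032 J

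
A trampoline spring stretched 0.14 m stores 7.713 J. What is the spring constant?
k = 2·PE/x² = 2·7.713/(0.14)² = 787.0 N/m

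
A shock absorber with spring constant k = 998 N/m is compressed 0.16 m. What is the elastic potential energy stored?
PE = ½kx² = ½(998)(0.16)² = 12.77 J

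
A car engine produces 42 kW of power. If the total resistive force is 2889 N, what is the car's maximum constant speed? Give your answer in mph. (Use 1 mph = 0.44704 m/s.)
P = Fv ⇒ v = P/F = 42000 W/2889.0 N = 14.5379 m/s = 32.52 mph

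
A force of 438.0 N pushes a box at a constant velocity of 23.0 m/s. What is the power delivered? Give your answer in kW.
P = Fv = (438.0)(23.0) = 10074.0 W = 10.07 kW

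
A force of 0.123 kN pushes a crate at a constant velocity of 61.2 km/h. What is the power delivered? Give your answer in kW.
Convert to SI: F = 123.0 N, v = 17.0 m/s
P = Fv = (123.0)(17.0) = 2091.0 W = 2.091 kW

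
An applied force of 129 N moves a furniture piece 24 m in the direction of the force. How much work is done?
W = F·d = (129)(24) = 3096 J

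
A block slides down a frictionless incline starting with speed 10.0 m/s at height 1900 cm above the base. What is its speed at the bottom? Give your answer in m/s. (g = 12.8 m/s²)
Convert to SI: v₀ = 10.0 m/s, h = 19.0 m
½mv₀² + mgh = ½mv² ⇒ v = √(v₀² + 2gh) = √(10.0² + 2·12.8·19.0) = 24.22 m/s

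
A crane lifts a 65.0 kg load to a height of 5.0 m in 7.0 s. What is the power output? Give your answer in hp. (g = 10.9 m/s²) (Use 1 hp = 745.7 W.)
P = mgh/t = (65.0)(10.9)(5.0)/7.0 = 506.071 W = 0.6787 hp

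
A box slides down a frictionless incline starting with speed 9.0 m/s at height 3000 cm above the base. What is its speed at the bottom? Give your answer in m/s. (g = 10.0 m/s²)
Convert to SI: v₀ = 9.0 m/s, h = 30.0 m
½mv₀² + mgh = ½mv² ⇒ v = √(v₀² + 2gh) = √(9.0² + 2·10.0·30.0) = 26.1 m/s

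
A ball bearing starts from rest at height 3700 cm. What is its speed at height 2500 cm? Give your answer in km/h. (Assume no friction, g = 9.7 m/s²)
Convert to SI: h₁−h₂ = 12.0 m
mgh₁ = mgh₂ + ½mv² ⇒ v = √(2g(h₁−h₂)) = √(2·9.7·12.0) = 15.2578 m/s = 54.93 km/h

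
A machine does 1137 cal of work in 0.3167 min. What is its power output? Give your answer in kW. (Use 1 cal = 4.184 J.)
Convert to SI: W = 4757.21 J, t = 19.002 s
P = W/t = 4757.21/19.002 = 250.353 W = 0.2504 kW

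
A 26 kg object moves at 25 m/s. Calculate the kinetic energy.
KE = ½mv² = ½(26)(25)² = 8125.0 J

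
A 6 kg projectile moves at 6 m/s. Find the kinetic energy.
KE = ½mv² = ½(6)(6)² = 108.0 J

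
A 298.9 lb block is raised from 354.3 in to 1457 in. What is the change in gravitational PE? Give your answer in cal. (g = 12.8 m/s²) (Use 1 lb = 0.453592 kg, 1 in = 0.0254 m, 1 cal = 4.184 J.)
Convert to SI: m = 135.579 kg, Δh = 28.0086 m
ΔPE = mgΔh = (135.579)(12.8)(28.0086) = 48606.3 J = 11620 cal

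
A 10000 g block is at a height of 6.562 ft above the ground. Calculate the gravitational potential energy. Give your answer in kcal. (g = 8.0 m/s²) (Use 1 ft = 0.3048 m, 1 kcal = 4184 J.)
Convert to SI: m = 10.0 kg, h = 2.0001 m
PE = mgh = (10.0)(8.0)(2.0001) = 160.008 J = 0.03824 kcal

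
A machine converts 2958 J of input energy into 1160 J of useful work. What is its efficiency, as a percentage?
η = W_out/W_in = 1160/2958 = 39.22%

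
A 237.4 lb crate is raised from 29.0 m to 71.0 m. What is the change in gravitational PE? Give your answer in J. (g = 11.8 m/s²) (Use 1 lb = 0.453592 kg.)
Convert to SI: m = 107.683 kg, Δh = 42.0 m
ΔPE = mgΔh = (107.683)(11.8)(42.0) = 53370 J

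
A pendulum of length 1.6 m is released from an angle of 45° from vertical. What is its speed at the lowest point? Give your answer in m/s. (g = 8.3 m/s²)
h = L(1 − cosθ) = 1.6(1 − cos45°) = 0.468629 m
v = √(2gh) = √(2·8.3·0.468629) = 2.789 m/s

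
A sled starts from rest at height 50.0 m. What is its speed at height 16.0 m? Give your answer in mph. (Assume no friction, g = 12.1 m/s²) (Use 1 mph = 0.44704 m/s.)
mgh₁ = mgh₂ + ½mv² ⇒ v = √(2g(h₁−h₂)) = √(2·12.1·34.0) = 28.6845 m/s = 64.17 mph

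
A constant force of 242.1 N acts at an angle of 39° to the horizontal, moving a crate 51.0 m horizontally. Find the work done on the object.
W = F·d·cosθ = (242.1)(51.0)cos(39°) = 9595 J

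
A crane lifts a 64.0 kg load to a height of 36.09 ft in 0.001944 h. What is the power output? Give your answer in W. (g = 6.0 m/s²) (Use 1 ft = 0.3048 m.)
Convert to SI: m = 64.0 kg, h = 11.0002 m, t = 6.9984 s
P = mgh/t = (64.0)(6.0)(11.0002)/6.9984 = 603.6 W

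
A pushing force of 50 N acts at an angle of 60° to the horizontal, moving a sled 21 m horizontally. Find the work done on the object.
W = F·d·cosθ = (50)(21)cos(60°) = 525.0 J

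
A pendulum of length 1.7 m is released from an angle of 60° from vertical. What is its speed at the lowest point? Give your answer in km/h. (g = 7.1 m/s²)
h = L(1 − cosθ) = 1.7(1 − cos60°) = 0.85 m
v = √(2gh) = √(2·7.1·0.85) = 3.47419 m/s = 12.51 km/h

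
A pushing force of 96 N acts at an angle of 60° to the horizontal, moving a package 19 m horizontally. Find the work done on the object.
W = F·d·cosθ = (96)(19)cos(60°) = 912.0 J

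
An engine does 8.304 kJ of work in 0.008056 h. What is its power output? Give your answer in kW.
Convert to SI: W = 8304.0 J, t = 29.0016 s
P = W/t = 8304.0/29.0016 = 286.329 W = 0.2863 kW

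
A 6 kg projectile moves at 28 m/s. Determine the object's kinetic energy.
KE = ½mv² = ½(6)(28)² = 2352.0 J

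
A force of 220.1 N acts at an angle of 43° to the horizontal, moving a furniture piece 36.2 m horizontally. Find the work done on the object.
W = F·d·cosθ = (220.1)(36.2)cos(43°) = 5827 J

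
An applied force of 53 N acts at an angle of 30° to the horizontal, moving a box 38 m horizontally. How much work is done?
W = F·d·cosθ = (53)(38)cos(30°) = 1744 J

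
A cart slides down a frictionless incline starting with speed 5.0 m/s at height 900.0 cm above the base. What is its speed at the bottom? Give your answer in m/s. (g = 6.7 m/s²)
Convert to SI: v₀ = 5.0 m/s, h = 9.0 m
½mv₀² + mgh = ½mv² ⇒ v = √(v₀² + 2gh) = √(5.0² + 2·6.7·9.0) = 12.07 m/s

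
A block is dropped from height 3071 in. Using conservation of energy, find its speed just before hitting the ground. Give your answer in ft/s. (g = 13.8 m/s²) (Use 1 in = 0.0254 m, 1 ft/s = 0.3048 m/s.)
Convert to SI: h = 78.0034 m
mgh = ½mv² ⇒ v = √(2gh) = √(2·13.8·78.0034) = 46.3993 m/s = 152.2 ft/s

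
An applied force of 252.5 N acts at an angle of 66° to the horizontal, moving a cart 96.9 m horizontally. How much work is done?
W = F·d·cosθ = (252.5)(96.9)cos(66°) = 9952 J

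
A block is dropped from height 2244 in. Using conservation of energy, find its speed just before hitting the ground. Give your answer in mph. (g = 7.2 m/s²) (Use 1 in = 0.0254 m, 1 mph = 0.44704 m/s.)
Convert to SI: h = 56.9976 m
mgh = ½mv² ⇒ v = √(2gh) = √(2·7.2·56.9976) = 28.649 m/s = 64.09 mph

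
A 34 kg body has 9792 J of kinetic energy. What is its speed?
v = √(2·KE/m) = √(2·9792/34) = 24.0 m/s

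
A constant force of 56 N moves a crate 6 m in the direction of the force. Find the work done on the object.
W = F·d = (56)(6) = 336.0 J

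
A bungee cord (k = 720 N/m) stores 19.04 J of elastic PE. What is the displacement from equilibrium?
x = √(2·PE/k) = √(2·19.04/720) = 0.23 m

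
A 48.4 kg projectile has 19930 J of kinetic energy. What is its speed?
v = √(2·KE/m) = √(2·19930/48.4) = 28.7 m/s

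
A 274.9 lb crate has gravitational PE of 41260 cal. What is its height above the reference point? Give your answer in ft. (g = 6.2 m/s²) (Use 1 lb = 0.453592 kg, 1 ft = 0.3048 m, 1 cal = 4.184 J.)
Convert to SI: m = 124.692 kg, PE = 172632 J
h = PE/(mg) = 172632/(124.692·6.2) = 223.3 m = 732.6 ft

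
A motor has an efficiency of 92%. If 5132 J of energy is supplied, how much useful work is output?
W_out = η·W_in = 0.92·5132 = 4721.44 J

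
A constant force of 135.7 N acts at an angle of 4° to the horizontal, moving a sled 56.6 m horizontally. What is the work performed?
W = F·d·cosθ = (135.7)(56.6)cos(4°) = 7662 J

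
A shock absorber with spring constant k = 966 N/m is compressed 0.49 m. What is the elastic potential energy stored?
PE = ½kx² = ½(966)(0.49)² = 116.0 J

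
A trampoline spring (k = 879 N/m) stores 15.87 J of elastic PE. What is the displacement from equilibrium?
x = √(2·PE/k) = √(2·15.87/879) = 0.19 m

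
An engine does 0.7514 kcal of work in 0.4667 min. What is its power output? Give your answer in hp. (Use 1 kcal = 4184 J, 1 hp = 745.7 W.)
Convert to SI: W = 3143.86 J, t = 28.002 s
P = W/t = 3143.86/28.002 = 112.273 W = 0.1506 hp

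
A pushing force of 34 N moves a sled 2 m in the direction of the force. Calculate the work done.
W = F·d = (34)(2) = 68.0 J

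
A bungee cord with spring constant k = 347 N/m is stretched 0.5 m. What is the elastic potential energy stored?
PE = ½kx² = ½(347)(0.5)² = 43.38 J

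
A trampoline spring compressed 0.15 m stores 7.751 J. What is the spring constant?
k = 2·PE/x² = 2·7.751/(0.15)² = 689.0 N/m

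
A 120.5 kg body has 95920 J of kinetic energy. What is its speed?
v = √(2·KE/m) = √(2·95920/120.5) = 39.9 m/s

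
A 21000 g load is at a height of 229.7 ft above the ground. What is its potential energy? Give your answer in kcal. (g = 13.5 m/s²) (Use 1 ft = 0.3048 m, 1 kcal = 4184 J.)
Convert to SI: m = 21.0 kg, h = 70.0126 m
PE = mgh = (21.0)(13.5)(70.0126) = 19848.6 J = 4.744 kcal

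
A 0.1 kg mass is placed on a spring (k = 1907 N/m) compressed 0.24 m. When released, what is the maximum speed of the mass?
½kx² = ½mv² ⇒ v = x√(k/m) = (0.24)√(1907/0.1) = 33.14 m/s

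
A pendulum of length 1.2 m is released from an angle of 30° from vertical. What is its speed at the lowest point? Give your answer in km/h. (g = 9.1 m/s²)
h = L(1 − cosθ) = 1.2(1 − cos30°) = 0.16077 m
v = √(2gh) = √(2·9.1·0.16077) = 1.71056 m/s = 6.158 km/h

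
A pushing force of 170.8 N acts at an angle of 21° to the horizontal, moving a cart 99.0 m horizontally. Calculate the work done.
W = F·d·cosθ = (170.8)(99.0)cos(21°) = 15790 J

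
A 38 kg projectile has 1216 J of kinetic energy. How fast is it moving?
v = √(2·KE/m) = √(2·1216/38) = 8.0 m/s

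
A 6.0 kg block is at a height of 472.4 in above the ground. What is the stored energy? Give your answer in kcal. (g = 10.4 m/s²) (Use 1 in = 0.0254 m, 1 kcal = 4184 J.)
Convert to SI: m = 6.0 kg, h = 11.999 m
PE = mgh = (6.0)(10.4)(11.999) = 748.735 J = 0.179 kcal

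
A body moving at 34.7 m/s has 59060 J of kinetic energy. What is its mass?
m = 2·KE/v² = 2·59060/(34.7)² = 98.1 kg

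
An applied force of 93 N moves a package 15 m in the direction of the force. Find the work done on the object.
W = F·d = (93)(15) = 1395 J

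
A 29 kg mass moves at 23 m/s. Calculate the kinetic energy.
KE = ½mv² = ½(29)(23)² = 7670.5 J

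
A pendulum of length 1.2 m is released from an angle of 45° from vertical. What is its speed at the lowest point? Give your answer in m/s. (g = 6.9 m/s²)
h = L(1 − cosθ) = 1.2(1 − cos45°) = 0.351472 m
v = √(2gh) = √(2·6.9·0.351472) = 2.202 m/s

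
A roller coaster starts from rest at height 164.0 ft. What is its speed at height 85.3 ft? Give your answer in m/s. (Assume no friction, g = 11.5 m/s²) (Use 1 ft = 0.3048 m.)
Convert to SI: h₁−h₂ = 23.9878 m
mgh₁ = mgh₂ + ½mv² ⇒ v = √(2g(h₁−h₂)) = √(2·11.5·23.9878) = 23.49 m/s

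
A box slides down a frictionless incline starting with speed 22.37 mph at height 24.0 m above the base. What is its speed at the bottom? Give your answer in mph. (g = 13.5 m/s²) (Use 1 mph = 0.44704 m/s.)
Convert to SI: v₀ = 10.0003 m/s, h = 24.0 m
½mv₀² + mgh = ½mv² ⇒ v = √(v₀² + 2gh) = √(10.0003² + 2·13.5·24.0) = 27.3497 m/s = 61.18 mph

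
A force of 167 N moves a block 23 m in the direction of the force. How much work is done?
W = F·d = (167)(23) = 3841 J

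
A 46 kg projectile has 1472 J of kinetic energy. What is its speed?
v = √(2·KE/m) = √(2·1472/46) = 8.0 m/s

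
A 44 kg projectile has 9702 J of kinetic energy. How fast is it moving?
v = √(2·KE/m) = √(2·9702/44) = 21.0 m/s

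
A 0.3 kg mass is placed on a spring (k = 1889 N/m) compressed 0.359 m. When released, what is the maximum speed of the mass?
½kx² = ½mv² ⇒ v = x√(k/m) = (0.359)√(1889/0.3) = 28.49 m/s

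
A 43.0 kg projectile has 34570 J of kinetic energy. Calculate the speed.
v = √(2·KE/m) = √(2·34570/43.0) = 40.1 m/s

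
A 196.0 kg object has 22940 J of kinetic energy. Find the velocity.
v = √(2·KE/m) = √(2·22940/196.0) = 15.3 m/s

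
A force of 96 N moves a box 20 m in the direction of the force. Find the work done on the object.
W = F·d = (96)(20) = 1920 J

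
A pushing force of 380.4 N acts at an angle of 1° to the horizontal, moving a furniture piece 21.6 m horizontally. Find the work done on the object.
W = F·d·cosθ = (380.4)(21.6)cos(1°) = 8215 J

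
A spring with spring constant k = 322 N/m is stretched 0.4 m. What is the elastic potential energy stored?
PE = ½kx² = ½(322)(0.4)² = 25.76 J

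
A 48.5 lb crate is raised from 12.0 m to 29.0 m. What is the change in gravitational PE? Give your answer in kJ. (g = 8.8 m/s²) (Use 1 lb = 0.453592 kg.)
Convert to SI: m = 21.9992 kg, Δh = 17.0 m
ΔPE = mgΔh = (21.9992)(8.8)(17.0) = 3291.08 J = 3.291 kJ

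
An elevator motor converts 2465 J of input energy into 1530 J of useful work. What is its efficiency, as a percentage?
η = W_out/W_in = 1530/2465 = 62.07%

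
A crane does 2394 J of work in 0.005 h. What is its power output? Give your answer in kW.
Convert to SI: W = 2394.0 J, t = 18.0 s
P = W/t = 2394.0/18.0 = 133.0 W = 0.133 kW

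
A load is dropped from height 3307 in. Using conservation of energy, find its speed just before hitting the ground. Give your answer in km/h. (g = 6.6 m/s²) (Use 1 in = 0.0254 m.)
Convert to SI: h = 83.9978 m
mgh = ½mv² ⇒ v = √(2gh) = √(2·6.6·83.9978) = 33.2982 m/s = 119.9 km/h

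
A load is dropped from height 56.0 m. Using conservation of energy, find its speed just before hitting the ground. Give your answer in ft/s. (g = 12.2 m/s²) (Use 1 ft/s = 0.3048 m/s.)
mgh = ½mv² ⇒ v = √(2gh) = √(2·12.2·56.0) = 36.9648 m/s = 121.3 ft/s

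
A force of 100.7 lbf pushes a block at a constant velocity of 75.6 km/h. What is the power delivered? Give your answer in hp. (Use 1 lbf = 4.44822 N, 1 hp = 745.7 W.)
Convert to SI: F = 447.936 N, v = 21.0 m/s
P = Fv = (447.936)(21.0) = 9406.65 W = 12.61 hp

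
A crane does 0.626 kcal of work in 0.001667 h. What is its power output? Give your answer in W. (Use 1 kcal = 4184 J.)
Convert to SI: W = 2619.18 J, t = 6.0012 s
P = W/t = 2619.18/6.0012 = 436.4 W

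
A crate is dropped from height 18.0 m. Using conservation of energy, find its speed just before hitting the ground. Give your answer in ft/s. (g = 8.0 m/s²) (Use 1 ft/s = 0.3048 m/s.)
mgh = ½mv² ⇒ v = √(2gh) = √(2·8.0·18.0) = 16.9706 m/s = 55.68 ft/s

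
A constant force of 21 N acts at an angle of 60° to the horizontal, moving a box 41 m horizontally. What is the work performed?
W = F·d·cosθ = (21)(41)cos(60°) = 430.5 J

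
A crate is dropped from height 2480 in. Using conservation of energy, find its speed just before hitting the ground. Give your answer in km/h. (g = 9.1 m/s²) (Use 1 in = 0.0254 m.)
Convert to SI: h = 62.992 m
mgh = ½mv² ⇒ v = √(2gh) = √(2·9.1·62.992) = 33.8593 m/s = 121.9 km/h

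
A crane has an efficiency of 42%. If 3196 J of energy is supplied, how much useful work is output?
W_out = η·W_in = 0.42·3196 = 1342.32 J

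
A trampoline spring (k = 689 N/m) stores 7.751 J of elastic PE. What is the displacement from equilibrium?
x = √(2·PE/k) = √(2·7.751/689) = 0.15 m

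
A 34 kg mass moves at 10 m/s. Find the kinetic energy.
KE = ½mv² = ½(34)(10)² = 1700.0 J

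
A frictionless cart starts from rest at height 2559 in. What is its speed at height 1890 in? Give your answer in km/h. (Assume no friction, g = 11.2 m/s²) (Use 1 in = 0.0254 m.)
Convert to SI: h₁−h₂ = 16.9926 m
mgh₁ = mgh₂ + ½mv² ⇒ v = √(2g(h₁−h₂)) = √(2·11.2·16.9926) = 19.5098 m/s = 70.24 km/h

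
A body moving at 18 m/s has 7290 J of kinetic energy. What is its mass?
m = 2·KE/v² = 2·7290/(18)² = 45.0 kg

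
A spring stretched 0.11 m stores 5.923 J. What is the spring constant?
k = 2·PE/x² = 2·5.923/(0.11)² = 979.0 N/m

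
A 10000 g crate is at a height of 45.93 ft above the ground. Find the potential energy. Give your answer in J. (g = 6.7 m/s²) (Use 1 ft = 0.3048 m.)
Convert to SI: m = 10.0 kg, h = 13.9995 m
PE = mgh = (10.0)(6.7)(13.9995) = 938.0 J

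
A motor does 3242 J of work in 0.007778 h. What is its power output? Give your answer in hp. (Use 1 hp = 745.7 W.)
Convert to SI: W = 3242.0 J, t = 28.0008 s
P = W/t = 3242.0/28.0008 = 115.782 W = 0.1553 hp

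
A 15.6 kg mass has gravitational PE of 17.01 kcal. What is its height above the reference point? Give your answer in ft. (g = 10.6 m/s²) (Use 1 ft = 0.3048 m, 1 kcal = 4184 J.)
Convert to SI: m = 15.6 kg, PE = 71169.8 J
h = PE/(mg) = 71169.8/(15.6·10.6) = 430.393 m = 1412 ft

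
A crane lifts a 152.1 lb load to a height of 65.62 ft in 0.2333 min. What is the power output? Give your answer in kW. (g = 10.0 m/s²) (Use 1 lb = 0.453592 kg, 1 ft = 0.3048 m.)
Convert to SI: m = 68.9913 kg, h = 20.001 m, t = 13.998 s
P = mgh/t = (68.9913)(10.0)(20.001)/13.998 = 985.78 W = 0.9858 kW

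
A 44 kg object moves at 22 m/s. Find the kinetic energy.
KE = ½mv² = ½(44)(22)² = 10648.0 J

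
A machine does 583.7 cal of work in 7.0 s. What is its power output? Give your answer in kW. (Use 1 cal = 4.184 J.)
Convert to SI: W = 2442.2 J, t = 7.0 s
P = W/t = 2442.2/7.0 = 348.886 W = 0.3489 kW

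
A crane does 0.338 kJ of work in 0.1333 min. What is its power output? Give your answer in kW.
Convert to SI: W = 338.0 J, t = 7.998 s
P = W/t = 338.0/7.998 = 42.2606 W = 0.04226 kW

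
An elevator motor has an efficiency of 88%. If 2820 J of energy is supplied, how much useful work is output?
W_out = η·W_in = 0.88·2820 = 2481.6 J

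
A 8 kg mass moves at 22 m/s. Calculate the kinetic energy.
KE = ½mv² = ½(8)(22)² = 1936.0 J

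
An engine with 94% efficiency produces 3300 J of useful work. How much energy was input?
W_in = W_out/η = 3300/0.94 = 3511 J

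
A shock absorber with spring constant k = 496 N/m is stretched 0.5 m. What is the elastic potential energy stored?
PE = ½kx² = ½(496)(0.5)² = 62.0 J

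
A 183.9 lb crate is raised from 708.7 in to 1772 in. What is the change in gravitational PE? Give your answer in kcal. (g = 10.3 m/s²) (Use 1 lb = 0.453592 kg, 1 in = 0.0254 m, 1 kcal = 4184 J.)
Convert to SI: m = 83.4156 kg, Δh = 27.0078 m
ΔPE = mgΔh = (83.4156)(10.3)(27.0078) = 23204.6 J = 5.546 kcal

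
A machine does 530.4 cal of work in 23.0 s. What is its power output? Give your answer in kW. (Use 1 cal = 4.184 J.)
Convert to SI: W = 2219.19 J, t = 23.0 s
P = W/t = 2219.19/23.0 = 96.4867 W = 0.09649 kW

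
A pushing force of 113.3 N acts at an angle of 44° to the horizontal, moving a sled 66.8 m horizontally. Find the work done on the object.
W = F·d·cosθ = (113.3)(66.8)cos(44°) = 5444 J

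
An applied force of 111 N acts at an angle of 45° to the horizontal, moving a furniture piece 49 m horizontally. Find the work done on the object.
W = F·d·cosθ = (111)(49)cos(45°) = 3846 J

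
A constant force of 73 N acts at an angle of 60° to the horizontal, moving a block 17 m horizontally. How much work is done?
W = F·d·cosθ = (73)(17)cos(60°) = 620.5 J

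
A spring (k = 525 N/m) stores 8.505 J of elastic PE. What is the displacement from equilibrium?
x = √(2·PE/k) = √(2·8.505/525) = 0.18 m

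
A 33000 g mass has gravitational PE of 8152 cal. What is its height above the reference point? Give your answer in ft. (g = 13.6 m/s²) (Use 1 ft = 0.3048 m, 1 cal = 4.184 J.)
Convert to SI: m = 33.0 kg, PE = 34108.0 J
h = PE/(mg) = 34108.0/(33.0·13.6) = 75.9981 m = 249.3 ft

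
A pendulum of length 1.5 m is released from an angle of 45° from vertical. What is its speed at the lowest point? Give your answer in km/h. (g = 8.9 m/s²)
h = L(1 − cosθ) = 1.5(1 − cos45°) = 0.43934 m
v = √(2gh) = √(2·8.9·0.43934) = 2.79647 m/s = 10.07 km/h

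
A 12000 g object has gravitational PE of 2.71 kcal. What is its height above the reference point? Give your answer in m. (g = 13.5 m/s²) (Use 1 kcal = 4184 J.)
Convert to SI: m = 12.0 kg, PE = 11338.6 J
h = PE/(mg) = 11338.6/(12.0·13.5) = 69.99 m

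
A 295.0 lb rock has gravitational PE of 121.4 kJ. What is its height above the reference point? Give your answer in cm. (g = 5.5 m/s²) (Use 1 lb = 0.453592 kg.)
Convert to SI: m = 133.81 kg, PE = 121400 J
h = PE/(mg) = 121400/(133.81·5.5) = 164.956 m = 16500 cm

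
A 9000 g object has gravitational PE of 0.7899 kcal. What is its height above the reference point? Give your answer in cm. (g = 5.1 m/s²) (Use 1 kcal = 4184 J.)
Convert to SI: m = 9.0 kg, PE = 3304.94 J
h = PE/(mg) = 3304.94/(9.0·5.1) = 72.0031 m = 7200 cm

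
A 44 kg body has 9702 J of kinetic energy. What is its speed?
v = √(2·KE/m) = √(2·9702/44) = 21.0 m/s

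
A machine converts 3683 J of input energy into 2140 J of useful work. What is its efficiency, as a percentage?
η = W_out/W_in = 2140/3683 = 58.1%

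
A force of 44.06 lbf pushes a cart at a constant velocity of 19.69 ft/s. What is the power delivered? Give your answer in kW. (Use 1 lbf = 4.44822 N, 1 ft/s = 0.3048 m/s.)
Convert to SI: F = 195.989 N, v = 6.00151 m/s
P = Fv = (195.989)(6.00151) = 1176.23 W = 1.176 kW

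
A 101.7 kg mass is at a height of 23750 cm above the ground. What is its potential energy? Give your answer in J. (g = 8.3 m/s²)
Convert to SI: m = 101.7 kg, h = 237.5 m
PE = mgh = (101.7)(8.3)(237.5) = 200500 J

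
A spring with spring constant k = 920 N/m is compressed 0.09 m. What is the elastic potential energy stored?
PE = ½kx² = ½(920)(0.09)² = 3.726 J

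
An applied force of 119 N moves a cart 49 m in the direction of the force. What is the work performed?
W = F·d = (119)(49) = 5831 J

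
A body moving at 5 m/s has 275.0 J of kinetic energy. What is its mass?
m = 2·KE/v² = 2·275.0/(5)² = 22.0 kg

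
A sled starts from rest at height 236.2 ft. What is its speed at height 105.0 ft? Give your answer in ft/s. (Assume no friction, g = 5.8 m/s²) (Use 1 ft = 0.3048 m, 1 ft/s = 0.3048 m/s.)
Convert to SI: h₁−h₂ = 39.9898 m
mgh₁ = mgh₂ + ½mv² ⇒ v = √(2g(h₁−h₂)) = √(2·5.8·39.9898) = 21.5379 m/s = 70.66 ft/s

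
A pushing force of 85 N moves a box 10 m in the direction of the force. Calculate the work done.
W = F·d = (85)(10) = 850.0 J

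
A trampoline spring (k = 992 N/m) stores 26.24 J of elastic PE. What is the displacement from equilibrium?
x = √(2·PE/k) = √(2·26.24/992) = 0.23 m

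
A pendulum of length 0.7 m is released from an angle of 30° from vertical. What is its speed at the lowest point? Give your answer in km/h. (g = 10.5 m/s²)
h = L(1 − cosθ) = 0.7(1 − cos30°) = 0.0937822 m
v = √(2gh) = √(2·10.5·0.0937822) = 1.40336 m/s = 5.052 km/h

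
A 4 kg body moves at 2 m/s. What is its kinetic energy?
KE = ½mv² = ½(4)(2)² = 8.0 J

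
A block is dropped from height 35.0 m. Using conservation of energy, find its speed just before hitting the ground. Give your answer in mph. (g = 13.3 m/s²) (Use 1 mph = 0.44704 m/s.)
mgh = ½mv² ⇒ v = √(2gh) = √(2·13.3·35.0) = 30.5123 m/s = 68.25 mph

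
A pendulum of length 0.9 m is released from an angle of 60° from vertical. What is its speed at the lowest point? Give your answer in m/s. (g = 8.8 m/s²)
h = L(1 − cosθ) = 0.9(1 − cos60°) = 0.45 m
v = √(2gh) = √(2·8.8·0.45) = 2.814 m/s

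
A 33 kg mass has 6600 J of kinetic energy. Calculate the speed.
v = √(2·KE/m) = √(2·6600/33) = 20.0 m/s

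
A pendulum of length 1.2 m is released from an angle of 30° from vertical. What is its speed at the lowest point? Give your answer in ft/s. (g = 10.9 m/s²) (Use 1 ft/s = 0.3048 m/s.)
h = L(1 − cosθ) = 1.2(1 − cos30°) = 0.16077 m
v = √(2gh) = √(2·10.9·0.16077) = 1.8721 m/s = 6.142 ft/s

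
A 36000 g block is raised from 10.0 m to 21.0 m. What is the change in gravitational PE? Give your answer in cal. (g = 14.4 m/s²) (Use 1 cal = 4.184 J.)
Convert to SI: m = 36.0 kg, Δh = 11.0 m
ΔPE = mgΔh = (36.0)(14.4)(11.0) = 5702.4 J = 1363 cal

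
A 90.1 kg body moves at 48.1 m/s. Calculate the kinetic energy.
KE = ½mv² = ½(90.1)(48.1)² = 104200 J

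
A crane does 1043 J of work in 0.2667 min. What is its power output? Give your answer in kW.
Convert to SI: W = 1043.0 J, t = 16.002 s
P = W/t = 1043.0/16.002 = 65.1794 W = 0.06518 kW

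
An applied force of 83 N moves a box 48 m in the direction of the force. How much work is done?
W = F·d = (83)(48) = 3984 J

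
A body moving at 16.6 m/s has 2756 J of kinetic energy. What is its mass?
m = 2·KE/v² = 2·2756/(16.6)² = 20.0 kg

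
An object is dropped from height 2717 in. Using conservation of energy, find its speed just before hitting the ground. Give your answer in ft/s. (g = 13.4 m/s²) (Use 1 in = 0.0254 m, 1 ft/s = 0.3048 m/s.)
Convert to SI: h = 69.0118 m
mgh = ½mv² ⇒ v = √(2gh) = √(2·13.4·69.0118) = 43.006 m/s = 141.1 ft/s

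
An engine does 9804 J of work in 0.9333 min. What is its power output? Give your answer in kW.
Convert to SI: W = 9804.0 J, t = 55.998 s
P = W/t = 9804.0/55.998 = 175.078 W = 0.1751 kW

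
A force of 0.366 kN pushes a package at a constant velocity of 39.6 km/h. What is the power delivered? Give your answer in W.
Convert to SI: F = 366.0 N, v = 11.0 m/s
P = Fv = (366.0)(11.0) = 4026 W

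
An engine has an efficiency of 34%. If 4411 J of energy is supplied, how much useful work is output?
W_out = η·W_in = 0.34·4411 = 1499.74 J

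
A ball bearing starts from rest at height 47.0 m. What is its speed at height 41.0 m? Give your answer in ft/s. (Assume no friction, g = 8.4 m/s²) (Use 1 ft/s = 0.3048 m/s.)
mgh₁ = mgh₂ + ½mv² ⇒ v = √(2g(h₁−h₂)) = √(2·8.4·6.0) = 10.0399 m/s = 32.94 ft/s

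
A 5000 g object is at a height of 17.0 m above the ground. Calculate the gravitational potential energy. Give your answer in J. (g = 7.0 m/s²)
Convert to SI: m = 5.0 kg, h = 17.0 m
PE = mgh = (5.0)(7.0)(17.0) = 595.0 J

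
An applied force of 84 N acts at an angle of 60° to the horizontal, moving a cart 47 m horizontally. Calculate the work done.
W = F·d·cosθ = (84)(47)cos(60°) = 1974 J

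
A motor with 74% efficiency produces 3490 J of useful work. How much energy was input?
W_in = W_out/η = 3490/0.74 = 4716 J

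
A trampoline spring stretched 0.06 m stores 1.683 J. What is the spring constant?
k = 2·PE/x² = 2·1.683/(0.06)² = 935.0 N/m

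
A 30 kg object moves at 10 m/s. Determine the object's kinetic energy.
KE = ½mv² = ½(30)(10)² = 1500.0 J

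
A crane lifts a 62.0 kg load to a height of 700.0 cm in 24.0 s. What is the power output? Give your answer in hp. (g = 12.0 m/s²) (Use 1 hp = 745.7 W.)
Convert to SI: m = 62.0 kg, h = 7.0 m, t = 24.0 s
P = mgh/t = (62.0)(12.0)(7.0)/24.0 = 217.0 W = 0.291 hp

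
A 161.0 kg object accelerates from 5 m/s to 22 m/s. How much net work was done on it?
W = ΔKE = ½m(v₂² − v₁²) = ½(161.0)(22² − 5²) = 36949.5 J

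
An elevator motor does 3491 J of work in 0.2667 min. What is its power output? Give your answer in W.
Convert to SI: W = 3491.0 J, t = 16.002 s
P = W/t = 3491.0/16.002 = 218.2 W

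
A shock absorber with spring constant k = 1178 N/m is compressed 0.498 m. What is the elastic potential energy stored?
PE = ½kx² = ½(1178)(0.498)² = 146.1 J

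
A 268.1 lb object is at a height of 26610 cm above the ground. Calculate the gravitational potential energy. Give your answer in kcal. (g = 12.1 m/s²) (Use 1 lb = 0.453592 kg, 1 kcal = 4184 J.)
Convert to SI: m = 121.608 kg, h = 266.1 m
PE = mgh = (121.608)(12.1)(266.1) = 391555 J = 93.58 kcal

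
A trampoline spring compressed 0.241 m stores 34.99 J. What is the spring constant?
k = 2·PE/x² = 2·34.99/(0.241)² = 1205 N/m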